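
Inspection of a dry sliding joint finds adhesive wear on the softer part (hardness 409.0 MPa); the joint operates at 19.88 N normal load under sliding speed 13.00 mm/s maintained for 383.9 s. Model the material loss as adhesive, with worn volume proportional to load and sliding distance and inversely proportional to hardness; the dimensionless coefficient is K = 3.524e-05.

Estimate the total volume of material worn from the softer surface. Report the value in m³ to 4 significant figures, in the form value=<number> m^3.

The intermediates are printed rounded, and the algebra maintains exact precision; a lone final rounding to four significant digits.
Sliding speed v = 13.00 mm/s = 0.01300 m/s. Total distance L = v·t = 0.01300 m/s × 383.9 s = 4.991 m.
Hardness H = 409.0 MPa = 4.090e+08 Pa.
Restated in SI base units: W = 19.88 N, H = 4.090e+08 Pa, K = 3.524e-05.
Archard volume V = K·W·L/H = 3.524e-05 · 19.88 · 4.991 / 4.090e+08 = 8.549e-12 m³.

value=8.549e-12 m^3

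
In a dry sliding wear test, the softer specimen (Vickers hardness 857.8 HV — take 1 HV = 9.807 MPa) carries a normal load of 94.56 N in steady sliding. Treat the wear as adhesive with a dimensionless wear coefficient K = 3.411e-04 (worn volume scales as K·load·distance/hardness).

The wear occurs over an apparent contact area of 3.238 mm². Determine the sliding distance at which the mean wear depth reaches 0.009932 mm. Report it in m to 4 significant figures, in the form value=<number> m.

value=8.388 m

Every step keeps full precision — printed values are rounded, and rounded once at the end: four significant figures.
Convert: Hardness H = 857.8 HV × 9.807 MPa/HV = 8412 MPa = 8.412e+09 Pa.
Convert: Contact area A = 3.238 mm² = 3.238e-06 m².
Convert: Depth limit h_lim = 0.009932 mm = 9.932e-06 m.
Expressed in SI base units: W = 94.56 N, H = 8.412e+09 Pa, K = 3.411e-04.
Volume at the limit: V_lim = h_lim·A = 9.932e-06 · 3.238e-06 = 3.216e-11 m³.
Thus life L = V_lim·H/(K·W) = 3.216e-11 · 8.412e+09 / (3.411e-04 · 94.56) = 8.388 m.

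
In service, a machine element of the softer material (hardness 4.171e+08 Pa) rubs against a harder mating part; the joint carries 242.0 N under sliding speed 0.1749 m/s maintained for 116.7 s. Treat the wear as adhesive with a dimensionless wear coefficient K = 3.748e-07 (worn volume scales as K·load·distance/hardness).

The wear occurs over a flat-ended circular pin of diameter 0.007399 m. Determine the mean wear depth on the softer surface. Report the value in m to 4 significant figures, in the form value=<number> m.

value=1.032e-07 m

The algebra holds full precision — intermediates are printed rounded. Rounded once at the end to four significant digits.
Distance L = v·t = 0.1749 m/s × 116.7 s = 20.41 m.
Contact area A = π·d²/4 = π·(0.007399 m)²/4 = 4.300e-05 m².
SI base units throughout: W = 242.0 N, H = 4.171e+08 Pa, K = 3.748e-07.
The Archard volume V = K·W·L/H = 3.748e-07 · 242.0 · 20.41 / 4.171e+08 = 4.438e-12 m³.
Depth h = V/A = 4.438e-12 / 4.300e-05 = 1.032e-07 m.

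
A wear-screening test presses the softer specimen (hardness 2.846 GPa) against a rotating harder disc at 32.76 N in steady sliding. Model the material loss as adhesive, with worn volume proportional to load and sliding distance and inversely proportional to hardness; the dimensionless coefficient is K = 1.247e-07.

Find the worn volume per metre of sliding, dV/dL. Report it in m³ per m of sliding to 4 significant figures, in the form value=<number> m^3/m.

The intermediates are printed rounded; all working math holds full float precision; a single final rounding: 4 significant digits.
Hardness H = 2.846 GPa = 2.846e+09 Pa.
SI base units throughout: W = 32.76 N, H = 2.846e+09 Pa, K = 1.247e-07.
Volumetric rate dV/dL = K·W/H: 1.247e-07 · 32.76 / 2.846e+09 = 1.435e-15 m³/m.

value=1.435e-15 m^3/m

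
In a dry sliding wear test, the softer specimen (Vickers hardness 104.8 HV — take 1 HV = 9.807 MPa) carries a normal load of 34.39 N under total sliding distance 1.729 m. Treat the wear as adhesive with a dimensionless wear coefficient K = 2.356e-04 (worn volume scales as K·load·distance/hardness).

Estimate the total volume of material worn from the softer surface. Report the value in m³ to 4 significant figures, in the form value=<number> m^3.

The algebra runs at full precision — intermediates are printed rounded, and one final rounding to 4 significant figures.
Convert: Hardness H = 104.8 HV × 9.807 MPa/HV = 1028 MPa = 1.028e+09 Pa.
SI base units throughout: W = 34.39 N, H = 1.028e+09 Pa, K = 2.356e-04.
Volume removed: V = K·W·L/H = 2.356e-04 · 34.39 · 1.729 / 1.028e+09 = 1.363e-11 m³.

value=1.363e-11 m^3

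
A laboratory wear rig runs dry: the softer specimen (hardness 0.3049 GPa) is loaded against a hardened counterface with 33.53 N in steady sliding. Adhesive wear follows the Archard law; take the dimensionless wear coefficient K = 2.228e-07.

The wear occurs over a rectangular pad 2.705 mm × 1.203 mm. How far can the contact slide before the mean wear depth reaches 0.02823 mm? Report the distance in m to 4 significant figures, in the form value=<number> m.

value=3749 m

Every step runs at exact precision, and intermediate values are shown rounded; one final rounding: four significant figures.
Hardness H = 0.3049 GPa = 3.049e+08 Pa.
Pad sides 2.705 mm × 1.203 mm = 0.002705 m × 0.001203 m. Contact area A = 0.002705 m × 0.001203 m = 3.254e-06 m².
Depth limit h_lim = 0.02823 mm = 2.823e-05 m.
Restated in SI base units: W = 33.53 N, H = 3.049e+08 Pa, K = 2.228e-07.
Permissible volume V_lim = h_lim·A = 2.823e-05 · 3.254e-06 = 9.186e-11 m³.
Sliding life L = V_lim·H/(K·W) = 9.186e-11 · 3.049e+08 / (2.228e-07 · 33.53) = 3749 m.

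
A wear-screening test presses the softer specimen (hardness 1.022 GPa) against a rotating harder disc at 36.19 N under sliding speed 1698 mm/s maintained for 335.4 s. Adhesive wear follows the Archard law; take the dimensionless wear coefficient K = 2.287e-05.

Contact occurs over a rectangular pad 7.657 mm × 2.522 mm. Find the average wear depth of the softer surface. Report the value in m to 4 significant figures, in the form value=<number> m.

Intermediate values are displayed rounded. All working math keeps exact precision — one final rounding, at four significant figures.
Convert: Sliding speed v = 1698 mm/s = 1.698 m/s. Sliding distance L = v·t = 1.698 m/s × 335.4 s = 569.5 m.
Convert: Hardness H = 1.022 GPa = 1.022e+09 Pa.
Convert: Pad sides 7.657 mm × 2.522 mm = 0.007657 m × 0.002522 m. Contact area A = 0.007657 m × 0.002522 m = 1.931e-05 m².
SI base units throughout: W = 36.19 N, H = 1.022e+09 Pa, K = 2.287e-05.
Archard volume V = K·W·L/H = 2.287e-05 · 36.19 · 569.5 / 1.022e+09 = 4.612e-10 m³.
Wear depth h = V/A = 4.612e-10 / 1.931e-05 = 2.388e-05 m.

value=2.388e-05 m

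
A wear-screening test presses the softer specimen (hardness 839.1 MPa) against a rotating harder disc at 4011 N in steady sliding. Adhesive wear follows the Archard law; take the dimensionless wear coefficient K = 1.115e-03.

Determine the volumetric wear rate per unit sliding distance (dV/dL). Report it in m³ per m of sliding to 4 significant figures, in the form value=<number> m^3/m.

value=5.330e-09 m^3/m

All arithmetic keeps full precision. The intermediates are printed rounded. Rounded just once, at four significant figures.
Convert: Hardness H = 839.1 MPa = 8.391e+08 Pa.
In SI base units, W = 4011 N, H = 8.391e+08 Pa, K = 1.115e-03.
Wear rate dV/dL = K·W/H — distance-free: 1.115e-03 · 4011 / 8.391e+08 = 5.330e-09 m³/m.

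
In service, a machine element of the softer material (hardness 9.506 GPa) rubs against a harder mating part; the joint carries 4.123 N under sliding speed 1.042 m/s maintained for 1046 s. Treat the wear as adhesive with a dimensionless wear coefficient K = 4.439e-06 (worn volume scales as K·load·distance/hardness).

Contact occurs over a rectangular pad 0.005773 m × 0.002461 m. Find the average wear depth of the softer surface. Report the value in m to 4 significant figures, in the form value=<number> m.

Every step keeps exact precision, and shown intermediates are rounded; one final rounding: four significant figures.
Convert: Path length L = v·t = 1.042 m/s × 1046 s = 1090 m.
Convert: Hardness H = 9.506 GPa = 9.506e+09 Pa.
Convert: Contact area A = 0.005773 m × 0.002461 m = 1.421e-05 m².
Collected in SI base units: W = 4.123 N, H = 9.506e+09 Pa, K = 4.439e-06.
By Archard's law, V = K·W·L/H = 4.439e-06 · 4.123 · 1090 / 9.506e+09 = 2.098e-12 m³.
Depth h = V/A = 2.098e-12 / 1.421e-05 = 1.477e-07 m.

value=1.477e-07 m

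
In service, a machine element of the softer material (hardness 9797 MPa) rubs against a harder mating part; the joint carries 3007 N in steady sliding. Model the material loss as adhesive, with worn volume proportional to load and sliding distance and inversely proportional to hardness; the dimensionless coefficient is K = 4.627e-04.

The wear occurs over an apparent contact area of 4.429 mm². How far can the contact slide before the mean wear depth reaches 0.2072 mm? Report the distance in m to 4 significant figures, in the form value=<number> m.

All arithmetic maintains full float precision, and the intermediates are printed rounded, and one final rounding: four significant digits.
Hardness H = 9797 MPa = 9.797e+09 Pa.
Contact area A = 4.429 mm² = 4.429e-06 m².
Depth limit h_lim = 0.2072 mm = 2.072e-04 m.
Restated in SI base units: W = 3007 N, H = 9.797e+09 Pa, K = 4.627e-04.
At the depth limit, V_lim = h_lim·A = 2.072e-04 · 4.429e-06 = 9.177e-10 m³.
Inverting, life L = V_lim·H/(K·W) = 9.177e-10 · 9.797e+09 / (4.627e-04 · 3007) = 6.462 m.

value=6.462 m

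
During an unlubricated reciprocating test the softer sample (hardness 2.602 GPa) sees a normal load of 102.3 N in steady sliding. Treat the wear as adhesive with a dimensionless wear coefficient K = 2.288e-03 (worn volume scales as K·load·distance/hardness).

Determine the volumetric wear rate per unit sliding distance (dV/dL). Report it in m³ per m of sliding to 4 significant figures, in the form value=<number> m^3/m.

Intermediates appear rounded. All arithmetic runs at full precision — rounded just once, at four significant figures.
Hardness H = 2.602 GPa = 2.602e+09 Pa.
In SI base units, W = 102.3 N, H = 2.602e+09 Pa, K = 2.288e-03.
Sliding wear rate dV/dL = K·W/H (no L dependence): 2.288e-03 · 102.3 / 2.602e+09 = 8.995e-11 m³/m.

value=8.995e-11 m^3/m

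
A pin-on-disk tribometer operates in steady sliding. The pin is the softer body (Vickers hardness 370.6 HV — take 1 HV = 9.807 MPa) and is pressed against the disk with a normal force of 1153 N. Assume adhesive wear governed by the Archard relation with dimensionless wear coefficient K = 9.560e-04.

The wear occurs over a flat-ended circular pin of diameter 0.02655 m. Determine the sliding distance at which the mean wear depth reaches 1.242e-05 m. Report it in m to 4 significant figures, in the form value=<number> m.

Every step carries full precision; intermediate values are shown rounded. Rounded just once to 4 significant digits.
Convert: Hardness H = 370.6 HV × 9.807 MPa/HV = 3634 MPa = 3.634e+09 Pa.
Convert: Contact area A = π·d²/4 = π·(0.02655 m)²/4 = 5.536e-04 m².
SI base units throughout: W = 1153 N, H = 3.634e+09 Pa, K = 9.560e-04.
Permissible volume V_lim = h_lim·A = 1.242e-05 · 5.536e-04 = 6.876e-09 m³.
Inverting, life L = V_lim·H/(K·W) = 6.876e-09 · 3.634e+09 / (9.560e-04 · 1153) = 22.67 m.

value=22.67 m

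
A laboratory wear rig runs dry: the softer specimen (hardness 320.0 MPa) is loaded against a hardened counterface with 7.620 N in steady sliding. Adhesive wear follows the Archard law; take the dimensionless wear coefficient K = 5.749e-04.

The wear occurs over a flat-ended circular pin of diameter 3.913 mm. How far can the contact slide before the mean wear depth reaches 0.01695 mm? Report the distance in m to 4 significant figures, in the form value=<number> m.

Intermediates appear rounded. The algebra carries exact precision — rounded once at the end: 4 significant digits.
Hardness H = 320.0 MPa = 3.200e+08 Pa.
Pin diameter d = 3.913 mm = 0.003913 m. Contact area A = π·d²/4 = π·(0.003913 m)²/4 = 1.203e-05 m².
Depth limit h_lim = 0.01695 mm = 1.695e-05 m.
Restated in SI base units: W = 7.620 N, H = 3.200e+08 Pa, K = 5.749e-04.
Volume at the limit: V_lim = h_lim·A = 1.695e-05 · 1.203e-05 = 2.038e-10 m³.
Life L = V_lim·H/(K·W) = 2.038e-10 · 3.200e+08 / (5.749e-04 · 7.620) = 14.89 m.

value=14.89 m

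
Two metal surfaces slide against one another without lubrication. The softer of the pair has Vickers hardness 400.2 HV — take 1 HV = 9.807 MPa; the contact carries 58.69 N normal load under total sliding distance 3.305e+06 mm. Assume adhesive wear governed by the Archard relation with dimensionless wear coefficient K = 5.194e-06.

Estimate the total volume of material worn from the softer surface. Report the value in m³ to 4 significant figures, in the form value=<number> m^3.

All arithmetic keeps full float precision; displayed values are rounded — rounded just once: 4 significant figures.
Convert: Distance L = 3.305e+06 mm = 3305 m.
Convert: Hardness H = 400.2 HV × 9.807 MPa/HV = 3925 MPa = 3.925e+09 Pa.
Restated in SI base units: W = 58.69 N, H = 3.925e+09 Pa, K = 5.194e-06.
Archard volume V = K·W·L/H = 5.194e-06 · 58.69 · 3305 / 3.925e+09 = 2.567e-10 m³.

value=2.567e-10 m^3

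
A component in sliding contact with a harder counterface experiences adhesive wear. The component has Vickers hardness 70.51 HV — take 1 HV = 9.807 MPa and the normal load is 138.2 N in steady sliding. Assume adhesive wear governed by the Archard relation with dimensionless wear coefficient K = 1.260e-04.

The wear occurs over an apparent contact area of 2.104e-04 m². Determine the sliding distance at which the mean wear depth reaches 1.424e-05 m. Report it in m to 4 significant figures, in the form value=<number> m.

The intermediates are displayed rounded. Every step carries full float precision — one last rounding, at four significant figures.
Hardness H = 70.51 HV × 9.807 MPa/HV = 691.5 MPa = 6.915e+08 Pa.
As SI base values: W = 138.2 N, H = 6.915e+08 Pa, K = 1.260e-04.
At the depth limit, V_lim = h_lim·A = 1.424e-05 · 2.104e-04 = 2.996e-09 m³.
Life L = V_lim·H/(K·W) = 2.996e-09 · 6.915e+08 / (1.260e-04 · 138.2) = 119.0 m.

value=119.0 m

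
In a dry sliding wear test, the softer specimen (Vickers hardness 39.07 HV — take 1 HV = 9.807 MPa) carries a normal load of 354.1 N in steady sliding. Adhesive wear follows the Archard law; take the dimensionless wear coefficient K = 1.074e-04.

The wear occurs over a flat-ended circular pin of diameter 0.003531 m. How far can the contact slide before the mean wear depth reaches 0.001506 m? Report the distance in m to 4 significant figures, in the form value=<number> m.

Intermediates are displayed rounded — every step runs at full float precision. Rounded just once to 4 significant digits.
Hardness H = 39.07 HV × 9.807 MPa/HV = 383.2 MPa = 3.832e+08 Pa.
Contact area A = π·d²/4 = π·(0.003531 m)²/4 = 9.792e-06 m².
As SI base values: W = 354.1 N, H = 3.832e+08 Pa, K = 1.074e-04.
Wearable volume V_lim = h_lim·A = 0.001506 · 9.792e-06 = 1.475e-08 m³.
Sliding life L = V_lim·H/(K·W) = 1.475e-08 · 3.832e+08 / (1.074e-04 · 354.1) = 148.6 m.

value=148.6 m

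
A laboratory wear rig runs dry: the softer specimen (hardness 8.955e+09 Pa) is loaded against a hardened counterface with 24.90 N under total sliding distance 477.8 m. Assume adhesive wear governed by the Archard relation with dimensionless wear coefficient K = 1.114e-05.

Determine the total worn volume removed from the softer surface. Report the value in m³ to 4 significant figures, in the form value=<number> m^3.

value=1.480e-11 m^3

Printed values are rounded — the computation holds exact precision; one last rounding: four significant digits.
Expressed in SI base units: W = 24.90 N, H = 8.955e+09 Pa, K = 1.114e-05.
Wear volume V = K·W·L/H = 1.114e-05 · 24.90 · 477.8 / 8.955e+09 = 1.480e-11 m³.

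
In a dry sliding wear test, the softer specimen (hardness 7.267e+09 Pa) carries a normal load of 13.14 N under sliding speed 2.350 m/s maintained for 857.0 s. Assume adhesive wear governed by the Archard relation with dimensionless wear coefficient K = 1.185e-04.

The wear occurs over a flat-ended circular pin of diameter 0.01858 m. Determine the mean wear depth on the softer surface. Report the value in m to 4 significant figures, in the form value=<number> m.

Displayed values are rounded, and the computation holds exact precision. Rounded just once to 4 significant digits.
Distance L = v·t = 2.350 m/s × 857.0 s = 2014 m.
Contact area A = π·d²/4 = π·(0.01858 m)²/4 = 2.711e-04 m².
As SI base values: W = 13.14 N, H = 7.267e+09 Pa, K = 1.185e-04.
Volume removed: V = K·W·L/H = 1.185e-04 · 13.14 · 2014 / 7.267e+09 = 4.315e-10 m³.
Depth of wear h = V/A = 4.315e-10 / 2.711e-04 = 1.592e-06 m.

value=1.592e-06 m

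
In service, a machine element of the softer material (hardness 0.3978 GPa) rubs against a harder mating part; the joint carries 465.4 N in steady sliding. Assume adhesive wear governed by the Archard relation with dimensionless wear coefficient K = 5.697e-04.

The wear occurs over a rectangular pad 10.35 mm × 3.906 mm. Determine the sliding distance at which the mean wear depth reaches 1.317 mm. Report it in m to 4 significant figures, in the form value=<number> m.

value=79.88 m

The intermediates are displayed rounded; every step keeps exact precision, and one final rounding: 4 significant figures.
Hardness H = 0.3978 GPa = 3.978e+08 Pa.
Pad sides 10.35 mm × 3.906 mm = 0.01035 m × 0.003906 m. Contact area A = 0.01035 m × 0.003906 m = 4.043e-05 m².
Depth limit h_lim = 1.317 mm = 0.001317 m.
Working in SI base units: W = 465.4 N, H = 3.978e+08 Pa, K = 5.697e-04.
Limit volume V_lim = h_lim·A = 0.001317 · 4.043e-05 = 5.324e-08 m³.
Inverting, life L = V_lim·H/(K·W) = 5.324e-08 · 3.978e+08 / (5.697e-04 · 465.4) = 79.88 m.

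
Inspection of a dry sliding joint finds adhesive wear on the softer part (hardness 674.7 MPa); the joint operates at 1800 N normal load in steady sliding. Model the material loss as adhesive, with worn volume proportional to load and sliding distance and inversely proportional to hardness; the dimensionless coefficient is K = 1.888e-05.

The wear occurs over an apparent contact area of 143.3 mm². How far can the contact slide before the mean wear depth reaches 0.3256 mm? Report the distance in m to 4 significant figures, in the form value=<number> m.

value=926.3 m

The algebra holds full precision — the intermediates are displayed rounded. Rounded just once: 4 significant digits.
Convert: Hardness H = 674.7 MPa = 6.747e+08 Pa.
Convert: Contact area A = 143.3 mm² = 1.433e-04 m².
Convert: Depth limit h_lim = 0.3256 mm = 3.256e-04 m.
As SI base values: W = 1800 N, H = 6.747e+08 Pa, K = 1.888e-05.
At the depth limit, V_lim = h_lim·A = 3.256e-04 · 1.433e-04 = 4.666e-08 m³.
Sliding life L = V_lim·H/(K·W) = 4.666e-08 · 6.747e+08 / (1.888e-05 · 1800) = 926.3 m.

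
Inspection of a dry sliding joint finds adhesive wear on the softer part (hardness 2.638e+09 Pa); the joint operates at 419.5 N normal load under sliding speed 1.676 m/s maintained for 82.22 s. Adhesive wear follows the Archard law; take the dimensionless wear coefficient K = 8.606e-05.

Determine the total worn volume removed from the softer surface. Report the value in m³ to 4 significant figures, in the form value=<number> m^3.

value=1.886e-09 m^3

All working math maintains exact precision, and the intermediates are shown rounded; rounded once at the end, at 4 significant digits.
Convert: Sliding distance L = v·t = 1.676 m/s × 82.22 s = 137.8 m.
As SI base values: W = 419.5 N, H = 2.638e+09 Pa, K = 8.606e-05.
Volume removed: V = K·W·L/H = 8.606e-05 · 419.5 · 137.8 / 2.638e+09 = 1.886e-09 m³.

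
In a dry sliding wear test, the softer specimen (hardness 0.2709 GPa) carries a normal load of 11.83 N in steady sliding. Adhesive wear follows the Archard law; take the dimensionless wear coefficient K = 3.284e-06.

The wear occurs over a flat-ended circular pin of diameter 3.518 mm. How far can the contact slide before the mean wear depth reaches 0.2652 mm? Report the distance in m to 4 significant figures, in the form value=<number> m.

value=1.798e+04 m

Every step holds full precision, and intermediates appear rounded, and rounded just once to four significant figures.
Convert: Hardness H = 0.2709 GPa = 2.709e+08 Pa.
Convert: Pin diameter d = 3.518 mm = 0.003518 m. Contact area A = π·d²/4 = π·(0.003518 m)²/4 = 9.720e-06 m².
Convert: Depth limit h_lim = 0.2652 mm = 2.652e-04 m.
As SI base values: W = 11.83 N, H = 2.709e+08 Pa, K = 3.284e-06.
Permissible volume V_lim = h_lim·A = 2.652e-04 · 9.720e-06 = 2.578e-09 m³.
Life L = V_lim·H/(K·W) = 2.578e-09 · 2.709e+08 / (3.284e-06 · 11.83) = 1.798e+04 m.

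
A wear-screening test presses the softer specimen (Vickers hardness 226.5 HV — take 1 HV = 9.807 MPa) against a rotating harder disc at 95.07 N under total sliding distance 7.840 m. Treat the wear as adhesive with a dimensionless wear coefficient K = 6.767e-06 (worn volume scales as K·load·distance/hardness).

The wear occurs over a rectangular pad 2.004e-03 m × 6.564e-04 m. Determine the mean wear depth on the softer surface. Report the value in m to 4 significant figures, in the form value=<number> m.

value=1.726e-06 m

Intermediate values appear rounded, and the computation runs at full precision — rounded just once: four significant digits.
Convert: Hardness H = 226.5 HV × 9.807 MPa/HV = 2221 MPa = 2.221e+09 Pa.
Convert: Contact area A = 2.004e-03 m × 6.564e-04 m = 1.315e-06 m².
In SI base units, W = 95.07 N, H = 2.221e+09 Pa, K = 6.767e-06.
By Archard's law, V = K·W·L/H = 6.767e-06 · 95.07 · 7.840 / 2.221e+09 = 2.271e-12 m³.
Average depth h = V/A = 2.271e-12 / 1.315e-06 = 1.726e-06 m.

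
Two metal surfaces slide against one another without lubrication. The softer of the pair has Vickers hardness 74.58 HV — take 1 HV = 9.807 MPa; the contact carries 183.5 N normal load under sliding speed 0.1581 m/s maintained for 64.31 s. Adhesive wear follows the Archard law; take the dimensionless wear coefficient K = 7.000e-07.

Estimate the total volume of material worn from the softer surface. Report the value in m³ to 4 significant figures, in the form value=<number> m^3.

The intermediates are shown rounded, and each operation runs at exact precision. Rounded once at the end: four significant figures.
Distance covered L = v·t = 0.1581 m/s × 64.31 s = 10.17 m.
Hardness H = 74.58 HV × 9.807 MPa/HV = 731.4 MPa = 7.314e+08 Pa.
In SI base units, W = 183.5 N, H = 7.314e+08 Pa, K = 7.000e-07.
Volume removed: V = K·W·L/H = 7.000e-07 · 183.5 · 10.17 / 7.314e+08 = 1.786e-12 m³.

value=1.786e-12 m^3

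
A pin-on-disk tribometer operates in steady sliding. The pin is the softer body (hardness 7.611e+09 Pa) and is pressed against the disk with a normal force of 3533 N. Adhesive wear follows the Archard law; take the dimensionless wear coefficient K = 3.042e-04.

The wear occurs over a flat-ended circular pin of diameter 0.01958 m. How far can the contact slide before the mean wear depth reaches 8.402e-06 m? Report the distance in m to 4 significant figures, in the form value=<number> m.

value=17.92 m

Displayed values are rounded. All working math maintains exact precision; one last rounding, at 4 significant figures.
Contact area A = π·d²/4 = π·(0.01958 m)²/4 = 3.011e-04 m².
In SI base units, W = 3533 N, H = 7.611e+09 Pa, K = 3.042e-04.
Volume at the limit: V_lim = h_lim·A = 8.402e-06 · 3.011e-04 = 2.530e-09 m³.
Thus life L = V_lim·H/(K·W) = 2.530e-09 · 7.611e+09 / (3.042e-04 · 3533) = 17.92 m.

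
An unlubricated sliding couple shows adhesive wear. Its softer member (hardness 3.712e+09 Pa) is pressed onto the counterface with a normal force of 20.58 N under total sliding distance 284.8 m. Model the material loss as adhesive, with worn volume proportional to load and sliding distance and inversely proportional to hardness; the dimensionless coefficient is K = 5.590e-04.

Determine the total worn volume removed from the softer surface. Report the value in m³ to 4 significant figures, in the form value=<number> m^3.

Each operation runs at exact precision. Intermediate values are printed rounded — a lone final rounding, at four significant figures.
Restated in SI base units: W = 20.58 N, H = 3.712e+09 Pa, K = 5.590e-04.
The Archard volume V = K·W·L/H = 5.590e-04 · 20.58 · 284.8 / 3.712e+09 = 8.827e-10 m³.

value=8.827e-10 m^3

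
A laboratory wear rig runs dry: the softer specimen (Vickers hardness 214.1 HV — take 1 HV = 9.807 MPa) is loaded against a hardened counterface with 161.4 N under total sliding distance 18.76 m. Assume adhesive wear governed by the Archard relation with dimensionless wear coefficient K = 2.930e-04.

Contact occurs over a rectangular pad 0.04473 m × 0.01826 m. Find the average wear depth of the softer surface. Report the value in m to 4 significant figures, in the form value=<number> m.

The algebra maintains full float precision — intermediates are shown rounded, and rounded just once, at four significant figures.
Convert: Hardness H = 214.1 HV × 9.807 MPa/HV = 2100 MPa = 2.100e+09 Pa.
Convert: Contact area A = 0.04473 m × 0.01826 m = 8.168e-04 m².
In SI base units: W = 161.4 N, H = 2.100e+09 Pa, K = 2.930e-04.
Worn volume V = K·W·L/H = 2.930e-04 · 161.4 · 18.76 / 2.100e+09 = 4.225e-10 m³.
Mean depth h = V/A = 4.225e-10 / 8.168e-04 = 5.173e-07 m.

value=5.173e-07 m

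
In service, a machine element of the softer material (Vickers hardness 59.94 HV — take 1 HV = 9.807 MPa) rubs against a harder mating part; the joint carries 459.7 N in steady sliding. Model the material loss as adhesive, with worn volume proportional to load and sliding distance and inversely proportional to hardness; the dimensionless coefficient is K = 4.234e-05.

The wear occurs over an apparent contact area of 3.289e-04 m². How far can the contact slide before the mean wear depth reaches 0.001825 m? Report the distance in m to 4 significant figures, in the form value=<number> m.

value=1.813e+04 m

Quoted intermediates are rounded — the computation holds full float precision — rounded once at the end to 4 significant figures.
Hardness H = 59.94 HV × 9.807 MPa/HV = 587.8 MPa = 5.878e+08 Pa.
In SI base units, W = 459.7 N, H = 5.878e+08 Pa, K = 4.234e-05.
Wearable volume V_lim = h_lim·A = 0.001825 · 3.289e-04 = 6.002e-07 m³.
Inverting, life L = V_lim·H/(K·W) = 6.002e-07 · 5.878e+08 / (4.234e-05 · 459.7) = 1.813e+04 m.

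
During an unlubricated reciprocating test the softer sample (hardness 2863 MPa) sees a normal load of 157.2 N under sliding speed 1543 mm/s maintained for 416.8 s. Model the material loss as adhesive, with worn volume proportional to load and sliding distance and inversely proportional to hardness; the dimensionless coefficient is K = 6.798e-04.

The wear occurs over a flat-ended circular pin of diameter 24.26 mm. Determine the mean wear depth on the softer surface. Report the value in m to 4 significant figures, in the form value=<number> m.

value=5.193e-05 m

Printed values are rounded. The computation holds exact precision, and one last rounding: four significant figures.
Convert: Sliding speed v = 1543 mm/s = 1.543 m/s. Total distance L = v·t = 1.543 m/s × 416.8 s = 643.1 m.
Convert: Hardness H = 2863 MPa = 2.863e+09 Pa.
Convert: Pin diameter d = 24.26 mm = 0.02426 m. Contact area A = π·d²/4 = π·(0.02426 m)²/4 = 4.622e-04 m².
Working in SI base units: W = 157.2 N, H = 2.863e+09 Pa, K = 6.798e-04.
The Archard volume V = K·W·L/H = 6.798e-04 · 157.2 · 643.1 / 2.863e+09 = 2.401e-08 m³.
Depth h = V/A = 2.401e-08 / 4.622e-04 = 5.193e-05 m.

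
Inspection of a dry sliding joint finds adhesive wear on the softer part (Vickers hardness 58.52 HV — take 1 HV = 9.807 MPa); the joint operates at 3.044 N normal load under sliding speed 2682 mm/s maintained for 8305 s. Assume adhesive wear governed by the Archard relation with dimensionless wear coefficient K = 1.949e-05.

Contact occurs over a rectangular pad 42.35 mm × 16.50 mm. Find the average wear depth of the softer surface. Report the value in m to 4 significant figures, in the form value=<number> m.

The algebra keeps full float precision — intermediate values are displayed rounded, and rounded just once to four significant figures.
Sliding speed v = 2682 mm/s = 2.682 m/s. Distance L = v·t = 2.682 m/s × 8305 s = 2.227e+04 m.
Hardness H = 58.52 HV × 9.807 MPa/HV = 573.9 MPa = 5.739e+08 Pa.
Pad sides 42.35 mm × 16.50 mm = 0.04235 m × 0.01650 m. Contact area A = 0.04235 m × 0.01650 m = 6.988e-04 m².
Working in SI base units: W = 3.044 N, H = 5.739e+08 Pa, K = 1.949e-05.
Wear volume V = K·W·L/H = 1.949e-05 · 3.044 · 2.227e+04 / 5.739e+08 = 2.303e-09 m³.
Average depth h = V/A = 2.303e-09 / 6.988e-04 = 3.295e-06 m.

value=3.295e-06 m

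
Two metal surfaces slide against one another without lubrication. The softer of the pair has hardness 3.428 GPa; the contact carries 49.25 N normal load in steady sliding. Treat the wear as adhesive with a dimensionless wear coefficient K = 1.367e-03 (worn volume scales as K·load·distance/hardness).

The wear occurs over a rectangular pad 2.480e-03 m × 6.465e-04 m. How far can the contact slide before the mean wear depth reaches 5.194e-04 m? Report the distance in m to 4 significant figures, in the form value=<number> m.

value=42.40 m

The computation carries exact precision, and intermediate values are printed rounded. Rounded once at the end to 4 significant figures.
Convert: Hardness H = 3.428 GPa = 3.428e+09 Pa.
Convert: Contact area A = 2.480e-03 m × 6.465e-04 m = 1.603e-06 m².
Collected in SI base units: W = 49.25 N, H = 3.428e+09 Pa, K = 1.367e-03.
Volume at the limit: V_lim = h_lim·A = 5.194e-04 · 1.603e-06 = 8.328e-10 m³.
Thus life L = V_lim·H/(K·W) = 8.328e-10 · 3.428e+09 / (1.367e-03 · 49.25) = 42.40 m.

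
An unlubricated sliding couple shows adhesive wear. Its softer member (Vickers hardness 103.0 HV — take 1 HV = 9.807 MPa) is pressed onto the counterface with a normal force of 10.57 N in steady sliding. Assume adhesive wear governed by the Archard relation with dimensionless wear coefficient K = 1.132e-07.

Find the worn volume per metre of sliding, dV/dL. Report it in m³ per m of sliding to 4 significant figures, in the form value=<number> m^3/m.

value=1.185e-15 m^3/m

Intermediates are printed rounded; all working math runs at full float precision, and rounded just once: four significant figures.
Hardness H = 103.0 HV × 9.807 MPa/HV = 1010 MPa = 1.010e+09 Pa.
Working in SI base units: W = 10.57 N, H = 1.010e+09 Pa, K = 1.132e-07.
Volumetric rate dV/dL = K·W/H: 1.132e-07 · 10.57 / 1.010e+09 = 1.185e-15 m³/m.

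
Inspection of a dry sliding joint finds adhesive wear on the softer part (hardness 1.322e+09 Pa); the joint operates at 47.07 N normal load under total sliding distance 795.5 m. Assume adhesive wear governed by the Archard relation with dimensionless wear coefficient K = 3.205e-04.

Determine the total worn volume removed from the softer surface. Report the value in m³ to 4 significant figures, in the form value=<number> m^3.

value=9.078e-09 m^3

Shown intermediates are rounded, and all arithmetic runs at exact precision — one final rounding, at four significant figures.
SI base units throughout: W = 47.07 N, H = 1.322e+09 Pa, K = 3.205e-04.
Apply Archard: V = K·W·L/H = 3.205e-04 · 47.07 · 795.5 / 1.322e+09 = 9.078e-09 m³.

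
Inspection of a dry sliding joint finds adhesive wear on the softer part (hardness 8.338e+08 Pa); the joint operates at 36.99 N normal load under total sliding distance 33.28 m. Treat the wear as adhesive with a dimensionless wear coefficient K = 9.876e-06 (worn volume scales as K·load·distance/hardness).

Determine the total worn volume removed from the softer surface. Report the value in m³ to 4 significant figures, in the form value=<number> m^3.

value=1.458e-11 m^3

Displayed values are rounded, and all working math keeps exact precision, and rounded just once to four significant digits.
In SI base units, W = 36.99 N, H = 8.338e+08 Pa, K = 9.876e-06.
The Archard volume V = K·W·L/H = 9.876e-06 · 36.99 · 33.28 / 8.338e+08 = 1.458e-11 m³.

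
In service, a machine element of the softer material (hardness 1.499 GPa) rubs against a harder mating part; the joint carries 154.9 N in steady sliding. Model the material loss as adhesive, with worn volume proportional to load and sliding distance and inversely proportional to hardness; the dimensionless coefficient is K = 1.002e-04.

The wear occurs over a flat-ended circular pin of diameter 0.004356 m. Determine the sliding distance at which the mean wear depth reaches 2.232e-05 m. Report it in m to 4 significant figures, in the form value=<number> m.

Intermediates are printed rounded, and the algebra runs at exact precision, and a lone final rounding to 4 significant digits.
Convert: Hardness H = 1.499 GPa = 1.499e+09 Pa.
Convert: Contact area A = π·d²/4 = π·(0.004356 m)²/4 = 1.490e-05 m².
As SI base values: W = 154.9 N, H = 1.499e+09 Pa, K = 1.002e-04.
Permissible volume V_lim = h_lim·A = 2.232e-05 · 1.490e-05 = 3.326e-10 m³.
Inverting, life L = V_lim·H/(K·W) = 3.326e-10 · 1.499e+09 / (1.002e-04 · 154.9) = 32.12 m.

value=32.12 m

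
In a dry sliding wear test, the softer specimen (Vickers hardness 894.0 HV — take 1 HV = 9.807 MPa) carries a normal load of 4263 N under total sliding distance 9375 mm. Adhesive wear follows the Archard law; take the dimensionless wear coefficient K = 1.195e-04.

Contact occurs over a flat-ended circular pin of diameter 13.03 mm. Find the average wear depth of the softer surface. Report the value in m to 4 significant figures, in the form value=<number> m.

All arithmetic runs at full float precision. Intermediates are printed rounded, and a single final rounding, at four significant digits.
Convert: Sliding distance L = 9375 mm = 9.375 m.
Convert: Hardness H = 894.0 HV × 9.807 MPa/HV = 8767 MPa = 8.767e+09 Pa.
Convert: Pin diameter d = 13.03 mm = 0.01303 m. Contact area A = π·d²/4 = π·(0.01303 m)²/4 = 1.333e-04 m².
In SI base units: W = 4263 N, H = 8.767e+09 Pa, K = 1.195e-04.
Apply Archard: V = K·W·L/H = 1.195e-04 · 4263 · 9.375 / 8.767e+09 = 5.447e-10 m³.
Mean depth h = V/A = 5.447e-10 / 1.333e-04 = 4.085e-06 m.

value=4.085e-06 m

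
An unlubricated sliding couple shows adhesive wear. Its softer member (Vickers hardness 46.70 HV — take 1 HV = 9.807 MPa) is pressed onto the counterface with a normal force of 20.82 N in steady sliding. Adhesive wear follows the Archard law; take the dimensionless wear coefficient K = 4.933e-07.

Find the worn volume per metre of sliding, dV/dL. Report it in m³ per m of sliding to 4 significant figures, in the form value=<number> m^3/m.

value=2.243e-14 m^3/m

All arithmetic carries exact precision — intermediates are displayed rounded, and one final rounding, at 4 significant figures.
Hardness H = 46.70 HV × 9.807 MPa/HV = 458.0 MPa = 4.580e+08 Pa.
SI base units throughout: W = 20.82 N, H = 4.580e+08 Pa, K = 4.933e-07.
Rate of wear dV/dL = K·W/H: 4.933e-07 · 20.82 / 4.580e+08 = 2.243e-14 m³/m.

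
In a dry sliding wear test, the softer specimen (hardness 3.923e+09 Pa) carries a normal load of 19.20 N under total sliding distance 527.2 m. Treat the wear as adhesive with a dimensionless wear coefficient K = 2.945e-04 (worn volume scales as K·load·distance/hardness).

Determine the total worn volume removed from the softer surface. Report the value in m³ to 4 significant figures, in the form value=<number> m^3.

All working math holds full float precision — intermediates are shown rounded. Rounded once at the end to 4 significant figures.
As SI base values: W = 19.20 N, H = 3.923e+09 Pa, K = 2.945e-04.
Archard relation: V = K·W·L/H = 2.945e-04 · 19.20 · 527.2 / 3.923e+09 = 7.599e-10 m³.

value=7.599e-10 m^3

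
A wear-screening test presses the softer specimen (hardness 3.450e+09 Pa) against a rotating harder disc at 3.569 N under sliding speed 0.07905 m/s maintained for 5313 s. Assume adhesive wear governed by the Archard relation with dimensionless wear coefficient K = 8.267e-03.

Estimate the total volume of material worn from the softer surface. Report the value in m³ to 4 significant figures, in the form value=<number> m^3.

value=3.592e-09 m^3

All arithmetic maintains full precision. Quoted intermediates are rounded, and one last rounding, at 4 significant digits.
Distance L = v·t = 0.07905 m/s × 5313 s = 420.0 m.
In SI base units: W = 3.569 N, H = 3.450e+09 Pa, K = 8.267e-03.
Worn volume V = K·W·L/H = 8.267e-03 · 3.569 · 420.0 / 3.450e+09 = 3.592e-09 m³.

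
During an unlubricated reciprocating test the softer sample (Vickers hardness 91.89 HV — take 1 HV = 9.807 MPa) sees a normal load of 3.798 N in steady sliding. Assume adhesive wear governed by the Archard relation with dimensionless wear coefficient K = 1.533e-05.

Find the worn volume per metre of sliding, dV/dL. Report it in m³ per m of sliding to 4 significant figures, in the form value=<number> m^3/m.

Intermediates appear rounded — every step keeps exact precision, and one last rounding, at four significant figures.
Convert: Hardness H = 91.89 HV × 9.807 MPa/HV = 901.2 MPa = 9.012e+08 Pa.
SI base units throughout: W = 3.798 N, H = 9.012e+08 Pa, K = 1.533e-05.
Wear rate dV/dL = K·W/H, per unit distance: 1.533e-05 · 3.798 / 9.012e+08 = 6.461e-14 m³/m.

value=6.461e-14 m^3/m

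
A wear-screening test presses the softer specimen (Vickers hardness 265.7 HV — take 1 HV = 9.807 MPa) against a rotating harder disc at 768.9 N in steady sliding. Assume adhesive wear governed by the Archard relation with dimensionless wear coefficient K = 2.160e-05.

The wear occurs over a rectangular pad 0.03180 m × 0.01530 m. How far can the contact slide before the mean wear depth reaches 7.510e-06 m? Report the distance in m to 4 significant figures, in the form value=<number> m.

All arithmetic keeps full precision — intermediates are shown rounded; rounded once at the end: 4 significant digits.
Convert: Hardness H = 265.7 HV × 9.807 MPa/HV = 2606 MPa = 2.606e+09 Pa.
Convert: Contact area A = 0.03180 m × 0.01530 m = 4.865e-04 m².
Working in SI base units: W = 768.9 N, H = 2.606e+09 Pa, K = 2.160e-05.
Volume at the limit: V_lim = h_lim·A = 7.510e-06 · 4.865e-04 = 3.654e-09 m³.
Inverting, life L = V_lim·H/(K·W) = 3.654e-09 · 2.606e+09 / (2.160e-05 · 768.9) = 573.3 m.

value=573.3 m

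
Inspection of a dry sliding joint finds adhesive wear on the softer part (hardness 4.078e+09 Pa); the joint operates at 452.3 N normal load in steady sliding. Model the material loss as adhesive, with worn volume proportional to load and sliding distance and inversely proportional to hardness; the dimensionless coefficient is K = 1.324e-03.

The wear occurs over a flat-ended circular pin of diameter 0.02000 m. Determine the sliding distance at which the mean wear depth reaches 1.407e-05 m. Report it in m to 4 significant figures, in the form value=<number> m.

The algebra runs at full float precision — the intermediates are printed rounded. Rounded once at the end to four significant figures.
Contact area A = π·d²/4 = π·(0.02000 m)²/4 = 3.142e-04 m².
In SI base units: W = 452.3 N, H = 4.078e+09 Pa, K = 1.324e-03.
Wearable volume V_lim = h_lim·A = 1.407e-05 · 3.142e-04 = 4.420e-09 m³.
Sliding life L = V_lim·H/(K·W) = 4.420e-09 · 4.078e+09 / (1.324e-03 · 452.3) = 30.10 m.

value=30.10 m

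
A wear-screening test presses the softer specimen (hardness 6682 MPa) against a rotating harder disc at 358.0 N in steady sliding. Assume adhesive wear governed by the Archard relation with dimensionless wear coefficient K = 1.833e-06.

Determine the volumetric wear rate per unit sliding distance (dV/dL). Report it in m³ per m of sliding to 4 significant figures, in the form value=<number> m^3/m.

value=9.821e-14 m^3/m

All arithmetic maintains full precision; the intermediates are displayed rounded; a lone final rounding, at 4 significant digits.
Convert: Hardness H = 6682 MPa = 6.682e+09 Pa.
Expressed in SI base units: W = 358.0 N, H = 6.682e+09 Pa, K = 1.833e-06.
Rate of wear dV/dL = K·W/H, per unit distance: 1.833e-06 · 358.0 / 6.682e+09 = 9.821e-14 m³/m.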